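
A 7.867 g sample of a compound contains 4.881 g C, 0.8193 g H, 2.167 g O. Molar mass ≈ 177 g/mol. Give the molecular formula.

C9H18O3

Moles — C: 4.881 / 12.01 = 0.4064 mol; H: 0.8193 / 1.008 = 0.8128 mol; O: 2.167 / 16.00 = 0.1354 mol
Ratios (÷ 0.1354): C 3.001, H 6.001, O 1.000
≈ 3:6:1 → C3H6O
Empirical-formula mass = 58.08 g/mol
n = 177 / 58.08 = 3.05 ≈ 3
Molecular formula = (C3H6O)×3 = C9H18O3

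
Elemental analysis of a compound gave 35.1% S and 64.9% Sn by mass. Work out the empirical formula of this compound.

S2Sn

Assume 100 g: 35.1 g S, 64.9 g Sn.
Moles — S: 35.1 / 32.07 = 1.094 mol; Sn: 64.9 / 118.71 = 0.5467 mol
Ratios (÷ 0.5467): S 2.002, Sn 1.000
Ratio ≈ 2:1, so the empirical formula is S2Sn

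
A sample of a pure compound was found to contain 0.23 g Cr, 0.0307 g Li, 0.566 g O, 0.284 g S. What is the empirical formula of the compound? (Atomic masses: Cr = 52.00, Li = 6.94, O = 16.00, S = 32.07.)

CrLiO8S2

n(Cr) = 0.23/52.00 = 0.004423, n(Li) = 0.0307/6.94 = 0.004424, n(O) = 0.566/16.00 = 0.03537, n(S) = 0.284/32.07 = 0.008856
Divide by the smallest (0.004423 mol Cr): Cr 1.000, Li 1.000, O 7.998, S 2.002
Ratio ≈ 1:1:8:2, so the empirical formula is CrLiO8S2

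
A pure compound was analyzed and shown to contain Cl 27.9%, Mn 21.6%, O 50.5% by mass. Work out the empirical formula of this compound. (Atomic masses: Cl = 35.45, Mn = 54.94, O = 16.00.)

Assume 100 g: 27.9 g Cl, 21.6 g Mn, 50.5 g O.
n(Cl) = 27.9/35.45 = 0.787, n(Mn) = 21.6/54.94 = 0.3932, n(O) = 50.5/16.00 = 3.156
Ratios (÷ 0.3932): Cl 2.002, Mn 1.000, O 8.028
≈ 2:1:8 → Cl2MnO8

Cl2MnO8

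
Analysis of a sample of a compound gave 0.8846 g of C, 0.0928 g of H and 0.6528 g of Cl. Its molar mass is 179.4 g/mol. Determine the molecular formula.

n(C) = 0.8846/12.01 = 0.07366, n(H) = 0.0928/1.008 = 0.09206, n(Cl) = 0.6528/35.45 = 0.01841
Ratios (÷ 0.01841): C 4.000, H 4.999, Cl 1.000
→ C4H5Cl
Empirical-formula mass = 88.53 g/mol
n = 179.4 / 88.53 = 2.03 ≈ 2
Molecular formula = (C4H5Cl)×2 = C8H10Cl2

C8H10Cl2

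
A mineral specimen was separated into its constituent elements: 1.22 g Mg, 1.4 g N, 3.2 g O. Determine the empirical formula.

Moles — Mg: 1.22 / 24.31 = 0.05019 mol; N: 1.4 / 14.01 = 0.09993 mol; O: 3.2 / 16.00 = 0.2 mol
Divide by the smallest (0.05019 mol Mg): Mg 1.000, N 1.991, O 3.985
≈ 1:2:4 → MgN2O4

MgN2O4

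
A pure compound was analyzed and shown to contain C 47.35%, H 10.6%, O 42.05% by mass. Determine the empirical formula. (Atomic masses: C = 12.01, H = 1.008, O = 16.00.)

C3H8O2

Assume 100 g: 47.35 g C, 10.6 g H, 42.05 g O.
Moles — C: 47.35 / 12.01 = 3.943 mol; H: 10.6 / 1.008 = 10.52 mol; O: 42.05 / 16.00 = 2.628 mol
Smallest is O at 2.628 mol; normalising gives C 1.500, H 4.001, O 1.000
Multiply by 2: C 3.00, H 8.00, O 2.00 → C3H8O2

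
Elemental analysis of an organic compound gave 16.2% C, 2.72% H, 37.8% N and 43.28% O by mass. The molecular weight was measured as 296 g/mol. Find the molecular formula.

C4H8N8O8

Assume 100 g: 16.2 g C, 2.72 g H, 37.8 g N, 43.28 g O.
C: 16.2 g ÷ 12.01 g/mol = 1.349 mol
H: 2.72 g ÷ 1.008 g/mol = 2.698 mol
N: 37.8 g ÷ 14.01 g/mol = 2.698 mol
O: 43.28 g ÷ 16.00 g/mol = 2.705 mol
Divide by the smallest (1.349 mol C): C 1.000, H 2.000, N 2.000, O 2.005
Ratio ≈ 1:2:2:2, so the empirical formula is CH2N2O2
Empirical-formula mass = 74.05 g/mol
n = 296 / 74.05 = 4.00 ≈ 4
Molecular formula = (CH2N2O2)×4 = C4H8N8O8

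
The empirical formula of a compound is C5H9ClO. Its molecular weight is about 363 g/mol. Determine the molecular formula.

Empirical-formula mass = 120.57 g/mol
n = 363 / 120.57 = 3.01 ≈ 3
Molecular formula = (C5H9ClO)3 = C15H27Cl3O3

C15H27Cl3O3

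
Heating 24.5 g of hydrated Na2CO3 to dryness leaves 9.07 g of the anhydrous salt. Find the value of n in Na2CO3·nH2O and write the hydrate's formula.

Mass of water lost = 24.5 − 9.07 = 15.43 g → 15.43 / 18.02 = 0.8563 mol H2O
Molar mass of Na2CO3 = 105.99 g/mol → mol Na2CO3 = 9.07 / 105.99 = 0.08557
n = 0.8563 / 0.08557 = 10.01 ≈ 10 → Na2CO3·10H2O

Na2CO3·10H2O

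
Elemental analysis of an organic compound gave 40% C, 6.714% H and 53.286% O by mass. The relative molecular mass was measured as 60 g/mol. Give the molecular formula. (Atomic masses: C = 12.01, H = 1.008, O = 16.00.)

Assume 100 g: 40 g C, 6.714 g H, 53.286 g O.
C: 40 g ÷ 12.01 g/mol = 3.331 mol
H: 6.714 g ÷ 1.008 g/mol = 6.661 mol
O: 53.286 g ÷ 16.00 g/mol = 3.33 mol
Smallest is O at 3.33 mol; normalising gives C 1.000, H 2.000, O 1.000
≈ 1:2:1 → CH2O
Empirical-formula mass = 30.03 g/mol
n = 60 / 30.03 = 2.00 ≈ 2
Molecular formula = (CH2O)×2 = C2H4O2

C2H4O2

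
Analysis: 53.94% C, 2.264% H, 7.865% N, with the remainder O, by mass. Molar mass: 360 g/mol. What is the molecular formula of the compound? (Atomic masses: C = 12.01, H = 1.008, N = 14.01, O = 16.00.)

Assume 100 g: 53.94 g C, 2.264 g H, 7.865 g N, 35.931 g O.
n(C) = 53.94/12.01 = 4.491, n(H) = 2.264/1.008 = 2.246, n(N) = 7.865/14.01 = 0.5614, n(O) = 35.931/16.00 = 2.246
Smallest is N at 0.5614 mol; normalising gives C 8.000, H 4.001, N 1.000, O 4.000
→ C8H4NO4
Empirical-formula mass = 178.12 g/mol
n = 360 / 178.12 = 2.02 ≈ 2
Molecular formula = (C8H4NO4)×2 = C16H8N2O8

C16H8N2O8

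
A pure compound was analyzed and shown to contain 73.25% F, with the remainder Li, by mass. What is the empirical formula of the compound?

Assume 100 g: 73.25 g F, 26.75 g Li.
n(F) = 73.25/19.00 = 3.855, n(Li) = 26.75/6.94 = 3.854
Divide by the smallest (3.854 mol Li): F 1.000, Li 1.000
→ FLi

FLi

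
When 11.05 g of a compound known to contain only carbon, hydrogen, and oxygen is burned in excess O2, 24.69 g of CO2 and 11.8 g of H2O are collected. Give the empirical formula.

C3H7O

mol C = 24.69 / 44.01 = 0.5610; mass C = 0.5610 × 12.01 = 6.738 g
mol H = 2 × (11.8 / 18.02) = 1.310; mass H = 1.310 × 1.008 = 1.320 g
mass O = 11.05 − (8.058) = 2.992 g → mol O = 0.1870
Smallest is O at 0.187 mol; normalising gives C 3.000, H 7.003, O 1.000
≈ 3:7:1 → C3H7O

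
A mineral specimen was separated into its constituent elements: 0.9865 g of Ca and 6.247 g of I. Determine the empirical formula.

Ca: 0.9865 g ÷ 40.08 g/mol = 0.02461 mol
I: 6.247 g ÷ 126.90 g/mol = 0.04923 mol
Divide by the smallest (0.02461 mol Ca): Ca 1.000, I 2.000
→ CaI2

CaI2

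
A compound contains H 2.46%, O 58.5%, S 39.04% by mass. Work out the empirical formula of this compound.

H2O3S

Assume 100 g: 2.46 g H, 58.5 g O, 39.04 g S.
Moles — H: 2.46 / 1.008 = 2.44 mol; O: 58.5 / 16.00 = 3.656 mol; S: 39.04 / 32.07 = 1.217 mol
Smallest is S at 1.217 mol; normalising gives H 2.005, O 3.003, S 1.000
≈ 2:3:1 → H2O3S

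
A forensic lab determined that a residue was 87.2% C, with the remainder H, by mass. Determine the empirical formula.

C4H7

Assume 100 g: 87.2 g C, 12.8 g H.
Moles — C: 87.2 / 12.01 = 7.261 mol; H: 12.8 / 1.008 = 12.7 mol
Smallest is C at 7.261 mol; normalising gives C 1.000, H 1.749
×4: C 4.00, H 7.00 → C4H7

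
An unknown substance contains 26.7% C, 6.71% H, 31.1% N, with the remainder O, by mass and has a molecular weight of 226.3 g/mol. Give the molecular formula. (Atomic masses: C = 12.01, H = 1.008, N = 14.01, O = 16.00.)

C5H15N5O5

Assume 100 g: 26.7 g C, 6.71 g H, 31.1 g N, 35.49 g O.
C: 26.7 g ÷ 12.01 g/mol = 2.223 mol
H: 6.71 g ÷ 1.008 g/mol = 6.657 mol
N: 31.1 g ÷ 14.01 g/mol = 2.22 mol
O: 35.49 g ÷ 16.00 g/mol = 2.218 mol
Smallest is O at 2.218 mol; normalising gives C 1.002, H 3.001, N 1.001, O 1.000
Ratio ≈ 1:3:1:1, so the empirical formula is CH3NO
Empirical-formula mass = 45.04 g/mol
n = 226.3 / 45.04 = 5.02 ≈ 5
Molecular formula = (CH3NO)×5 = C5H15N5O5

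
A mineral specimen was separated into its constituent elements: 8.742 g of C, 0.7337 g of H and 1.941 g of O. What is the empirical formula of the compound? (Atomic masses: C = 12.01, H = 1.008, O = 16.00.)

C6H6O

n(C) = 8.742/12.01 = 0.7279, n(H) = 0.7337/1.008 = 0.7279, n(O) = 1.941/16.00 = 0.1213
Divide by the smallest (0.1213 mol O): C 6.000, H 6.000, O 1.000
Ratio ≈ 6:6:1, so the empirical formula is C6H6O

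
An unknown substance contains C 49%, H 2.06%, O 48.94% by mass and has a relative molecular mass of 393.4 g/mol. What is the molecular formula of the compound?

C16H8O12

Assume 100 g: 49 g C, 2.06 g H, 48.94 g O.
C: 49 g ÷ 12.01 g/mol = 4.08 mol
H: 2.06 g ÷ 1.008 g/mol = 2.044 mol
O: 48.94 g ÷ 16.00 g/mol = 3.059 mol
Smallest is H at 2.044 mol; normalising gives C 1.996, H 1.000, O 1.497
Scaling by 2: C 3.99, H 2.00, O 2.99 → C4H2O3
Empirical-formula mass = 98.06 g/mol
n = 393.4 / 98.06 = 4.01 ≈ 4
Molecular formula = (C4H2O3)×4 = C16H8O12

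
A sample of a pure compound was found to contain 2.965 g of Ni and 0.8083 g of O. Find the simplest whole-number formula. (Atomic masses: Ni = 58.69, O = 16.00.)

Ni: 2.965 g ÷ 58.69 g/mol = 0.05052 mol
O: 0.8083 g ÷ 16.00 g/mol = 0.05052 mol
Divide by the smallest (0.05052 mol O): Ni 1.000, O 1.000
≈ 1:1 → NiO

NiO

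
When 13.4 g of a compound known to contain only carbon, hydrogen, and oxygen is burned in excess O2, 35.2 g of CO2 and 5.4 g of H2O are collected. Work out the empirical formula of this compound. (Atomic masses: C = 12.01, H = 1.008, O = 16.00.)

mol C = 35.2 / 44.01 = 0.7998; mass C = 0.7998 × 12.01 = 9.606 g
mol H = 2 × (5.4 / 18.02) = 0.5993; mass H = 0.5993 × 1.008 = 0.6041 g
mass O = 13.4 − (10.21) = 3.190 g → mol O = 0.1994
Ratios (÷ 0.1994): C 4.012, H 3.006, O 1.000
≈ 4:3:1 → C4H3O

C4H3O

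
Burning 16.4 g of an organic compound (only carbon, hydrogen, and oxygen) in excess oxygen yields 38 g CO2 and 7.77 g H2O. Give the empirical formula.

mol C = 38 / 44.01 = 0.8634; mass C = 0.8634 × 12.01 = 10.37 g
mol H = 2 × (7.77 / 18.02) = 0.8624; mass H = 0.8624 × 1.008 = 0.8693 g
mass O = 16.4 − (11.24) = 5.161 g → mol O = 0.3226
Smallest is O at 0.3226 mol; normalising gives C 2.677, H 2.674, O 1.000
Scaling by 3: C 8.03, H 8.02, O 3.00 → C8H8O3

C8H8O3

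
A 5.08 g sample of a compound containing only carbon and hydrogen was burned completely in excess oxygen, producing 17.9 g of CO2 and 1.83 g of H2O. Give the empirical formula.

mol C = 17.9 / 44.01 = 0.4067; mass C = 0.4067 × 12.01 = 4.885 g
mol H = 2 × (1.83 / 18.02) = 0.2031; mass H = 0.2031 × 1.008 = 0.2047 g
Divide by the smallest (0.2031 mol H): C 2.003, H 1.000
≈ 2:1 → C2H

C2H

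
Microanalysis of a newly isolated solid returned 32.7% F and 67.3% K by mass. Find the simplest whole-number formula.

FK

Assume 100 g: 32.7 g F, 67.3 g K.
n(F) = 32.7/19.00 = 1.721, n(K) = 67.3/39.10 = 1.721
Ratios (÷ 1.721): F 1.000, K 1.000
≈ 1:1 → FK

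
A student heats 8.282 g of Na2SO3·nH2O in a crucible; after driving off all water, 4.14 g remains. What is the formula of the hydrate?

Na2SO3·7H2O

Mass of water lost = 8.282 − 4.14 = 4.142 g → 4.142 / 18.02 = 0.2299 mol H2O
Molar mass of Na2SO3 = 126.05 g/mol → mol Na2SO3 = 4.14 / 126.05 = 0.03284
n = 0.2299 / 0.03284 = 7.00 ≈ 7 → Na2SO3·7H2O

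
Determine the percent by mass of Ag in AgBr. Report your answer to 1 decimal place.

57.4%

Molar mass = 1(107.87) + 1(79.90) = 187.770 g/mol
Mass of Ag per mole = 1 × 107.87 = 107.870 g
% Ag = 107.870 / 187.770 × 100 = 57.4%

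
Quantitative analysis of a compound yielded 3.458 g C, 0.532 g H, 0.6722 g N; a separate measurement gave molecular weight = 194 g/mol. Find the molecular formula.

Moles — C: 3.458 / 12.01 = 0.2879 mol; H: 0.532 / 1.008 = 0.5278 mol; N: 0.6722 / 14.01 = 0.04798 mol
Smallest is N at 0.04798 mol; normalising gives C 6.001, H 11.000, N 1.000
Ratio ≈ 6:11:1, so the empirical formula is C6H11N
Empirical-formula mass = 97.16 g/mol
n = 194 / 97.16 = 2.00 ≈ 2
Molecular formula = (C6H11N)×2 = C12H22N2

C12H22N2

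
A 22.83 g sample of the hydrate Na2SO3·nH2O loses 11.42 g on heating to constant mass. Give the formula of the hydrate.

Mass of anhydrous Na2SO3 = 22.83 − 11.42 = 11.41 g
mol H2O = 11.42 / 18.02 = 0.6337
Molar mass of Na2SO3 = 126.05 g/mol → mol Na2SO3 = 11.41 / 126.05 = 0.09052
n = 0.6337 / 0.09052 = 7.00 ≈ 7 → Na2SO3·7H2O

Na2SO3·7H2O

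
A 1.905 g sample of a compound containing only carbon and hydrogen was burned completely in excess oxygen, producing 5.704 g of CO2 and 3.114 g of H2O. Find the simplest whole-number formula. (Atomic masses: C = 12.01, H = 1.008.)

C3H8

mol C = 5.704 / 44.01 = 0.1296; mass C = 0.1296 × 12.01 = 1.557 g
mol H = 2 × (3.114 / 18.02) = 0.3456; mass H = 0.3456 × 1.008 = 0.3484 g
Divide by the smallest (0.1296 mol C): C 1.000, H 2.667
Scaling by 3: C 3.00, H 8.00 → C3H8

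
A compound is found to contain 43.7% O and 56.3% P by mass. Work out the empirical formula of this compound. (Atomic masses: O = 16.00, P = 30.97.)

O3P2

Assume 100 g: 43.7 g O, 56.3 g P.
n(O) = 43.7/16.00 = 2.731, n(P) = 56.3/30.97 = 1.818
Divide by the smallest (1.818 mol P): O 1.502, P 1.000
Multiply by 2: O 3.00, P 2.00 → O3P2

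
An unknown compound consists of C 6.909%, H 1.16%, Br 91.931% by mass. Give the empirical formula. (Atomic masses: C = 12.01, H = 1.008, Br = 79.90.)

CH2Br2

Assume 100 g: 6.909 g C, 1.16 g H, 91.931 g Br.
n(C) = 6.909/12.01 = 0.5753, n(H) = 1.16/1.008 = 1.151, n(Br) = 91.931/79.90 = 1.151
Divide by the smallest (0.5753 mol C): C 1.000, H 2.000, Br 2.000
Ratio ≈ 1:2:2, so the empirical formula is CH2Br2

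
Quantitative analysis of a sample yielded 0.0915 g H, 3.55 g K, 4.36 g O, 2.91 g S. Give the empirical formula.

HKO3S

H: 0.0915 g ÷ 1.008 g/mol = 0.09077 mol
K: 3.55 g ÷ 39.10 g/mol = 0.09079 mol
O: 4.36 g ÷ 16.00 g/mol = 0.2725 mol
S: 2.91 g ÷ 32.07 g/mol = 0.09074 mol
Ratios (÷ 0.09074): H 1.000, K 1.001, O 3.003, S 1.000
≈ 1:1:3:1 → HKO3S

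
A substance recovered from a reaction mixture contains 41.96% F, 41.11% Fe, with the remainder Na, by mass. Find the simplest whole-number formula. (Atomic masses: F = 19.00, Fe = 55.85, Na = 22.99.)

F3FeNa

Assume 100 g: 41.96 g F, 41.11 g Fe, 16.93 g Na.
n(F) = 41.96/19.00 = 2.208, n(Fe) = 41.11/55.85 = 0.7361, n(Na) = 16.93/22.99 = 0.7364
Divide by the smallest (0.7361 mol Fe): F 3.000, Fe 1.000, Na 1.000
Ratio ≈ 3:1:1, so the empirical formula is F3FeNa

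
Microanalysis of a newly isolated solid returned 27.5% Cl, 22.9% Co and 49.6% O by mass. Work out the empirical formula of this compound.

Cl2CoO8

Assume 100 g: 27.5 g Cl, 22.9 g Co, 49.6 g O.
Moles — Cl: 27.5 / 35.45 = 0.7757 mol; Co: 22.9 / 58.93 = 0.3886 mol; O: 49.6 / 16.00 = 3.1 mol
Smallest is Co at 0.3886 mol; normalising gives Cl 1.996, Co 1.000, O 7.977
Ratio ≈ 2:1:8, so the empirical formula is Cl2CoO8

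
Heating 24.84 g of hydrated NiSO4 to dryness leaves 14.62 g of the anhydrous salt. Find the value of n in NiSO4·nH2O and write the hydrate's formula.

NiSO4·6H2O

Mass of water lost = 24.84 − 14.62 = 10.22 g → 10.22 / 18.02 = 0.5671 mol H2O
Molar mass of NiSO4 = 154.76 g/mol → mol NiSO4 = 14.62 / 154.76 = 0.09447
n = 0.5671 / 0.09447 = 6.00 ≈ 6 → NiSO4·6H2O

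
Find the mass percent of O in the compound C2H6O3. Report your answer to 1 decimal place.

61.5%

Molar mass = 2(12.01) + 6(1.008) + 3(16.00) = 78.068 g/mol
Mass of O per mole = 3 × 16.00 = 48.000 g
% O = 48.000 / 78.068 × 100 = 61.5%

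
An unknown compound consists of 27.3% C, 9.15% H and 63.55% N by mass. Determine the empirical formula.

CH4N2

Assume 100 g: 27.3 g C, 9.15 g H, 63.55 g N.
C: 27.3 g ÷ 12.01 g/mol = 2.273 mol
H: 9.15 g ÷ 1.008 g/mol = 9.077 mol
N: 63.55 g ÷ 14.01 g/mol = 4.536 mol
Ratios (÷ 2.273): C 1.000, H 3.993, N 1.996
≈ 1:4:2 → CH4N2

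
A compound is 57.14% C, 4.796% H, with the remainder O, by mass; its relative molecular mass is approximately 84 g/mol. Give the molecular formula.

Assume 100 g: 57.14 g C, 4.796 g H, 38.064 g O.
n(C) = 57.14/12.01 = 4.758, n(H) = 4.796/1.008 = 4.758, n(O) = 38.064/16.00 = 2.379
Smallest is O at 2.379 mol; normalising gives C 2.000, H 2.000, O 1.000
≈ 2:2:1 → C2H2O
Empirical-formula mass = 42.04 g/mol
n = 84 / 42.04 = 2.00 ≈ 2
Molecular formula = (C2H2O)×2 = C4H4O2

C4H4O2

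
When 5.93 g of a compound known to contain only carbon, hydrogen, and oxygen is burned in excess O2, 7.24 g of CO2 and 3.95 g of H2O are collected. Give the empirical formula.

mol C = 7.24 / 44.01 = 0.1645; mass C = 0.1645 × 12.01 = 1.976 g
mol H = 2 × (3.95 / 18.02) = 0.4384; mass H = 0.4384 × 1.008 = 0.4419 g
mass O = 5.93 − (2.418) = 3.512 g → mol O = 0.2195
Ratios (÷ 0.1645): C 1.000, H 2.665, O 1.334
Scaling by 3: C 3.00, H 7.99, O 4.00 → C3H8O4

C3H8O4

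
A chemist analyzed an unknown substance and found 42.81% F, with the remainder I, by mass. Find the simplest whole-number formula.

F5I

Assume 100 g: 42.81 g F, 57.19 g I.
Moles — F: 42.81 / 19.00 = 2.253 mol; I: 57.19 / 126.90 = 0.4507 mol
Ratios (÷ 0.4507): F 5.000, I 1.000
Ratio ≈ 5:1, so the empirical formula is F5I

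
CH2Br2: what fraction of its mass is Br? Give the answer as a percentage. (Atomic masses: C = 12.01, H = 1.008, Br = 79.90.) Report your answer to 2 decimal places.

91.93%

Molar mass = 1(12.01) + 2(1.008) + 2(79.90) = 173.826 g/mol
Mass of Br per mole = 2 × 79.90 = 159.800 g
% Br = 159.800 / 173.826 × 100 = 91.93%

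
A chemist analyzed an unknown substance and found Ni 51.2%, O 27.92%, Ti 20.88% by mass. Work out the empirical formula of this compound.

Assume 100 g: 51.2 g Ni, 27.92 g O, 20.88 g Ti.
Moles — Ni: 51.2 / 58.69 = 0.8724 mol; O: 27.92 / 16.00 = 1.745 mol; Ti: 20.88 / 47.87 = 0.4362 mol
Smallest is Ti at 0.4362 mol; normalising gives Ni 2.000, O 4.001, Ti 1.000
≈ 2:4:1 → Ni2O4Ti

Ni2O4Ti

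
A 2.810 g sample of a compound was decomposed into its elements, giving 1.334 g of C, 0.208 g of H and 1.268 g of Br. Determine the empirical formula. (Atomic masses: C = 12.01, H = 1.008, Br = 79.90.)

n(C) = 1.334/12.01 = 0.1111, n(H) = 0.208/1.008 = 0.2063, n(Br) = 1.268/79.90 = 0.01587
Divide by the smallest (0.01587 mol Br): C 6.999, H 13.003, Br 1.000
≈ 7:13:1 → C7H13Br

C7H13Br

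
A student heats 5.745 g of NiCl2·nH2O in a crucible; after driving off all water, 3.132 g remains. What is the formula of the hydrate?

NiCl2·6H2O

Mass of water lost = 5.745 − 3.132 = 2.613 g → 2.613 / 18.02 = 0.145 mol H2O
Molar mass of NiCl2 = 129.59 g/mol → mol NiCl2 = 3.132 / 129.59 = 0.02417
n = 0.145 / 0.02417 = 6.00 ≈ 6 → NiCl2·6H2O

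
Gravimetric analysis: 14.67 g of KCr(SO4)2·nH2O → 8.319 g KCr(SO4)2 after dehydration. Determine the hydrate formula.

Mass of water lost = 14.67 − 8.319 = 6.351 g → 6.351 / 18.02 = 0.3524 mol H2O
Molar mass of KCr(SO4)2 = 283.24 g/mol → mol KCr(SO4)2 = 8.319 / 283.24 = 0.02937
n = 0.3524 / 0.02937 = 12.00 ≈ 12 → KCr(SO4)2·12H2O

KCr(SO4)2·12H2O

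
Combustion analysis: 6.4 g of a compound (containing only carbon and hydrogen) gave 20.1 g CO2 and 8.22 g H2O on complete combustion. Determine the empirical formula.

mol C = 20.1 / 44.01 = 0.4567; mass C = 0.4567 × 12.01 = 5.485 g
mol H = 2 × (8.22 / 18.02) = 0.9123; mass H = 0.9123 × 1.008 = 0.9196 g
Smallest is C at 0.4567 mol; normalising gives C 1.000, H 1.998
≈ 1:2 → CH2

CH2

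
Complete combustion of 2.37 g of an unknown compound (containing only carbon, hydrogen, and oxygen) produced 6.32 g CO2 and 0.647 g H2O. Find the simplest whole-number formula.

C4H2O

mol C = 6.32 / 44.01 = 0.1436; mass C = 0.1436 × 12.01 = 1.725 g
mol H = 2 × (0.647 / 18.02) = 0.07181; mass H = 0.07181 × 1.008 = 0.07238 g
mass O = 2.37 − (1.797) = 0.5729 g → mol O = 0.03581
Smallest is O at 0.03581 mol; normalising gives C 4.010, H 2.005, O 1.000
Ratio ≈ 4:2:1, so the empirical formula is C4H2O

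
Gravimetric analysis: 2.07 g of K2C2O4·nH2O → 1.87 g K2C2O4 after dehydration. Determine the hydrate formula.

K2C2O4·H2O

Mass of water lost = 2.07 − 1.87 = 0.2 g → 0.2 / 18.02 = 0.0111 mol H2O
Molar mass of K2C2O4 = 166.22 g/mol → mol K2C2O4 = 1.87 / 166.22 = 0.01125
n = 0.0111 / 0.01125 = 0.99 ≈ 1 → K2C2O4·H2O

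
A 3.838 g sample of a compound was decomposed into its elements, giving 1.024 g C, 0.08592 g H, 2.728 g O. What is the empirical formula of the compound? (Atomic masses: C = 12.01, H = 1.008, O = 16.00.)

CHO2

C: 1.024 g ÷ 12.01 g/mol = 0.08526 mol
H: 0.08592 g ÷ 1.008 g/mol = 0.08524 mol
O: 2.728 g ÷ 16.00 g/mol = 0.1705 mol
Divide by the smallest (0.08524 mol H): C 1.000, H 1.000, O 2.000
Ratio ≈ 1:1:2, so the empirical formula is CHO2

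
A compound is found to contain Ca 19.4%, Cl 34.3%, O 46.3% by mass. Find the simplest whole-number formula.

Assume 100 g: 19.4 g Ca, 34.3 g Cl, 46.3 g O.
n(Ca) = 19.4/40.08 = 0.484, n(Cl) = 34.3/35.45 = 0.9676, n(O) = 46.3/16.00 = 2.894
Ratios (÷ 0.484): Ca 1.000, Cl 1.999, O 5.978
Ratio ≈ 1:2:6, so the empirical formula is CaCl2O6

CaCl2O6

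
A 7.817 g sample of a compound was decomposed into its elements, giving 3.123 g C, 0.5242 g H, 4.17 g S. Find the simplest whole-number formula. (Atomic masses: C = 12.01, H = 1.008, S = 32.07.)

n(C) = 3.123/12.01 = 0.26, n(H) = 0.5242/1.008 = 0.52, n(S) = 4.17/32.07 = 0.13
Divide by the smallest (0.13 mol S): C 2.000, H 3.999, S 1.000
Ratio ≈ 2:4:1, so the empirical formula is C2H4S

C2H4S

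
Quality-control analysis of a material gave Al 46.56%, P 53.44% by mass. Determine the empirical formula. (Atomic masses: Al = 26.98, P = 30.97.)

AlP

Assume 100 g: 46.56 g Al, 53.44 g P.
n(Al) = 46.56/26.98 = 1.726, n(P) = 53.44/30.97 = 1.726
Smallest is P at 1.726 mol; normalising gives Al 1.000, P 1.000
→ AlP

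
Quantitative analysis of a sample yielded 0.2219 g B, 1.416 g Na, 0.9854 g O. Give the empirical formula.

BNa3O3

Moles — B: 0.2219 / 10.81 = 0.02053 mol; Na: 1.416 / 22.99 = 0.06159 mol; O: 0.9854 / 16.00 = 0.06159 mol
Smallest is B at 0.02053 mol; normalising gives B 1.000, Na 3.000, O 3.000
→ BNa3O3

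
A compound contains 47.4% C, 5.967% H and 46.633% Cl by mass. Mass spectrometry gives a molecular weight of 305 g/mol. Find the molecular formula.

C12H18Cl4

Assume 100 g: 47.4 g C, 5.967 g H, 46.633 g Cl.
n(C) = 47.4/12.01 = 3.947, n(H) = 5.967/1.008 = 5.92, n(Cl) = 46.633/35.45 = 1.315
Ratios (÷ 1.315): C 3.000, H 4.500, Cl 1.000
Scaling by 2: C 6.00, H 9.00, Cl 2.00 → C6H9Cl2
Empirical-formula mass = 152.03 g/mol
n = 305 / 152.03 = 2.01 ≈ 2
Molecular formula = (C6H9Cl2)×2 = C12H18Cl4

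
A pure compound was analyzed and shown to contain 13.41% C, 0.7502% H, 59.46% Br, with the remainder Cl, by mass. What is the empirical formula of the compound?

C3H2Br2Cl2

Assume 100 g: 13.41 g C, 0.7502 g H, 59.46 g Br, 26.38 g Cl.
C: 13.41 g ÷ 12.01 g/mol = 1.117 mol
H: 0.7502 g ÷ 1.008 g/mol = 0.7442 mol
Br: 59.46 g ÷ 79.90 g/mol = 0.7442 mol
Cl: 26.38 g ÷ 35.45 g/mol = 0.7441 mol
Divide by the smallest (0.7441 mol Cl): C 1.500, H 1.000, Br 1.000, Cl 1.000
Scaling by 2: C 3.00, H 2.00, Br 2.00, Cl 2.00 → C3H2Br2Cl2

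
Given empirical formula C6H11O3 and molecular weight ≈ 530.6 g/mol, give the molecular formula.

C24H44O12

Empirical-formula mass = 131.15 g/mol
n = 530.6 / 131.15 = 4.05 ≈ 4
Molecular formula = (C6H11O3)4 = C24H44O12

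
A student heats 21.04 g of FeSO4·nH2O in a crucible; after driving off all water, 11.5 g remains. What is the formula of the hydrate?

FeSO4·7H2O

Mass of water lost = 21.04 − 11.5 = 9.54 g → 9.54 / 18.02 = 0.5294 mol H2O
Molar mass of FeSO4 = 151.92 g/mol → mol FeSO4 = 11.5 / 151.92 = 0.0757
n = 0.5294 / 0.0757 = 6.99 ≈ 7 → FeSO4·7H2O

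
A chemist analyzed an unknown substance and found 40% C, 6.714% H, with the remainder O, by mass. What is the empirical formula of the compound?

CH2O

Assume 100 g: 40 g C, 6.714 g H, 53.286 g O.
Moles — C: 40 / 12.01 = 3.331 mol; H: 6.714 / 1.008 = 6.661 mol; O: 53.286 / 16.00 = 3.33 mol
Divide by the smallest (3.33 mol O): C 1.000, H 2.000, O 1.000
Ratio ≈ 1:2:1, so the empirical formula is CH2O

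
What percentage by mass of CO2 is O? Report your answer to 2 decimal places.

Molar mass = 1(12.01) + 2(16.00) = 44.010 g/mol
Mass of O per mole = 2 × 16.00 = 32.000 g
% O = 32.000 / 44.010 × 100 = 72.71%

72.71%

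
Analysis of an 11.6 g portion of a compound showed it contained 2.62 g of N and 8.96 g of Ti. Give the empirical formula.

n(N) = 2.62/14.01 = 0.187, n(Ti) = 8.96/47.87 = 0.1872
Smallest is N at 0.187 mol; normalising gives N 1.000, Ti 1.001
→ NTi

NTi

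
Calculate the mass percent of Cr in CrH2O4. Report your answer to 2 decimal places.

Molar mass = 1(52.00) + 2(1.008) + 4(16.00) = 118.016 g/mol
Mass of Cr per mole = 1 × 52.00 = 52.000 g
% Cr = 52.000 / 118.016 × 100 = 44.06%

44.06%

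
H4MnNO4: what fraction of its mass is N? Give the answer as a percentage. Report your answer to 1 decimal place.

10.2%

Molar mass = 4(1.008) + 1(54.94) + 1(14.01) + 4(16.00) = 136.982 g/mol
Mass of N per mole = 1 × 14.01 = 14.010 g
% N = 14.010 / 136.982 × 100 = 10.2%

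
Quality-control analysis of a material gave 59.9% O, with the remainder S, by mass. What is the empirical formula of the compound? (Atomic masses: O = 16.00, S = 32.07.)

Assume 100 g: 59.9 g O, 40.1 g S.
O: 59.9 g ÷ 16.00 g/mol = 3.744 mol
S: 40.1 g ÷ 32.07 g/mol = 1.25 mol
Divide by the smallest (1.25 mol S): O 2.994, S 1.000
Ratio ≈ 3:1, so the empirical formula is O3S

O3S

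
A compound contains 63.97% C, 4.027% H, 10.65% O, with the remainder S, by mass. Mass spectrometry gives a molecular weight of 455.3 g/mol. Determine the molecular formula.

C24H18O3S3

Assume 100 g: 63.97 g C, 4.027 g H, 10.65 g O, 21.353 g S.
C: 63.97 g ÷ 12.01 g/mol = 5.326 mol
H: 4.027 g ÷ 1.008 g/mol = 3.995 mol
O: 10.65 g ÷ 16.00 g/mol = 0.6656 mol
S: 21.353 g ÷ 32.07 g/mol = 0.6658 mol
Smallest is O at 0.6656 mol; normalising gives C 8.002, H 6.002, O 1.000, S 1.000
Ratio ≈ 8:6:1:1, so the empirical formula is C8H6OS
Empirical-formula mass = 150.20 g/mol
n = 455.3 / 150.20 = 3.03 ≈ 3
Molecular formula = (C8H6OS)×3 = C24H18O3S3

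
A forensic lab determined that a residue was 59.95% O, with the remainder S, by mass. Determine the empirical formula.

O3S

Assume 100 g: 59.95 g O, 40.05 g S.
Moles — O: 59.95 / 16.00 = 3.747 mol; S: 40.05 / 32.07 = 1.249 mol
Divide by the smallest (1.249 mol S): O 3.000, S 1.000
Ratio ≈ 3:1, so the empirical formula is O3S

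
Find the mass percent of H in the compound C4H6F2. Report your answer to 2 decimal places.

6.57%

Molar mass = 4(12.01) + 6(1.008) + 2(19.00) = 92.088 g/mol
Mass of H per mole = 6 × 1.008 = 6.048 g
% H = 6.048 / 92.088 × 100 = 6.57%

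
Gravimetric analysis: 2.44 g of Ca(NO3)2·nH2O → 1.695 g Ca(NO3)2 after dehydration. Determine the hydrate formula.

Mass of water lost = 2.44 − 1.695 = 0.745 g → 0.745 / 18.02 = 0.04134 mol H2O
Molar mass of Ca(NO3)2 = 164.10 g/mol → mol Ca(NO3)2 = 1.695 / 164.10 = 0.01033
n = 0.04134 / 0.01033 = 4.00 ≈ 4 → Ca(NO3)2·4H2O

Ca(NO3)2·4H2O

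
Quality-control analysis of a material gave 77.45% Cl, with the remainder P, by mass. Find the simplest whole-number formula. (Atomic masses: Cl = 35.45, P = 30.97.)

Assume 100 g: 77.45 g Cl, 22.55 g P.
Cl: 77.45 g ÷ 35.45 g/mol = 2.185 mol
P: 22.55 g ÷ 30.97 g/mol = 0.7281 mol
Divide by the smallest (0.7281 mol P): Cl 3.001, P 1.000
≈ 3:1 → Cl3P

Cl3P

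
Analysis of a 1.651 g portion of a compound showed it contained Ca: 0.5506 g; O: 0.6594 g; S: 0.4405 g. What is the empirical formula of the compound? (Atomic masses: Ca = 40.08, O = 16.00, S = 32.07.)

CaO3S

Ca: 0.5506 g ÷ 40.08 g/mol = 0.01374 mol
O: 0.6594 g ÷ 16.00 g/mol = 0.04121 mol
S: 0.4405 g ÷ 32.07 g/mol = 0.01374 mol
Smallest is S at 0.01374 mol; normalising gives Ca 1.000, O 3.000, S 1.000
≈ 1:3:1 → CaO3S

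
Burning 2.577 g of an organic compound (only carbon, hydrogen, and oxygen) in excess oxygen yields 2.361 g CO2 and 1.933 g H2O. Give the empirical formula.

mol C = 2.361 / 44.01 = 0.05365; mass C = 0.05365 × 12.01 = 0.6443 g
mol H = 2 × (1.933 / 18.02) = 0.2145; mass H = 0.2145 × 1.008 = 0.2163 g
mass O = 2.577 − (0.8606) = 1.716 g → mol O = 0.1073
Divide by the smallest (0.05365 mol C): C 1.000, H 3.999, O 2.000
→ CH4O2

CH4O2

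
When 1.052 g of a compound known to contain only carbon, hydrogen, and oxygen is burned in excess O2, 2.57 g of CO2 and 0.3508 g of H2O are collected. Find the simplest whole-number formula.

C3H2O

mol C = 2.57 / 44.01 = 0.05840; mass C = 0.05840 × 12.01 = 0.7013 g
mol H = 2 × (0.3508 / 18.02) = 0.03893; mass H = 0.03893 × 1.008 = 0.03925 g
mass O = 1.052 − (0.7406) = 0.3114 g → mol O = 0.01946
Smallest is O at 0.01946 mol; normalising gives C 3.000, H 2.000, O 1.000
→ C3H2O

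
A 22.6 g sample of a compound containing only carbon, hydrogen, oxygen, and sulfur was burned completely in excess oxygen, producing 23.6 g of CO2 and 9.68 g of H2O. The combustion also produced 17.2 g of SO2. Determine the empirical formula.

C4H8O3S2

mol C = 23.6 / 44.01 = 0.5362; mass C = 0.5362 × 12.01 = 6.440 g
mol H = 2 × (9.68 / 18.02) = 1.074; mass H = 1.074 × 1.008 = 1.083 g
mol S = 17.2 / 64.07 = 0.2685; mass S = 8.609 g
mass O = 22.6 − (16.13) = 6.467 g → mol O = 0.4042
Ratios (÷ 0.2685): C 1.998, H 4.002, O 1.506, S 1.000
×2: C 4.00, H 8.00, O 3.01, S 2.00 → C4H8O3S2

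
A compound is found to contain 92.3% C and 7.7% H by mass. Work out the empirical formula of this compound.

CH

Assume 100 g: 92.3 g C, 7.7 g H.
C: 92.3 g ÷ 12.01 g/mol = 7.685 mol
H: 7.7 g ÷ 1.008 g/mol = 7.639 mol
Ratios (÷ 7.639): C 1.006, H 1.000
≈ 1:1 → CH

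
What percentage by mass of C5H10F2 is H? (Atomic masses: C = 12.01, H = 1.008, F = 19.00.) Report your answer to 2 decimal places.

9.32%

Molar mass = 5(12.01) + 10(1.008) + 2(19.00) = 108.130 g/mol
Mass of H per mole = 10 × 1.008 = 10.080 g
% H = 10.080 / 108.130 × 100 = 9.32%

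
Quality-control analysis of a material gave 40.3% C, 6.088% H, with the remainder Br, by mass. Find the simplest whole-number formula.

Assume 100 g: 40.3 g C, 6.088 g H, 53.612 g Br.
n(C) = 40.3/12.01 = 3.356, n(H) = 6.088/1.008 = 6.04, n(Br) = 53.612/79.90 = 0.671
Smallest is Br at 0.671 mol; normalising gives C 5.001, H 9.001, Br 1.000
≈ 5:9:1 → C5H9Br

C5H9Br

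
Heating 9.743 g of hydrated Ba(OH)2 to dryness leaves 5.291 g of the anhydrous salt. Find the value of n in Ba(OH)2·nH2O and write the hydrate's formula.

Mass of water lost = 9.743 − 5.291 = 4.452 g → 4.452 / 18.02 = 0.2471 mol H2O
Molar mass of Ba(OH)2 = 171.35 g/mol → mol Ba(OH)2 = 5.291 / 171.35 = 0.03088
n = 0.2471 / 0.03088 = 8.00 ≈ 8 → Ba(OH)2·8H2O

Ba(OH)2·8H2O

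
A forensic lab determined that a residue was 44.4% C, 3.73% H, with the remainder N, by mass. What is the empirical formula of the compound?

CHN

Assume 100 g: 44.4 g C, 3.73 g H, 51.87 g N.
n(C) = 44.4/12.01 = 3.697, n(H) = 3.73/1.008 = 3.7, n(N) = 51.87/14.01 = 3.702
Smallest is C at 3.697 mol; normalising gives C 1.000, H 1.001, N 1.001
≈ 1:1:1 → CHN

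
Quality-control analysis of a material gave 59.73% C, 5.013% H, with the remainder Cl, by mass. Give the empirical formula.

C5H5Cl

Assume 100 g: 59.73 g C, 5.013 g H, 35.257 g Cl.
C: 59.73 g ÷ 12.01 g/mol = 4.973 mol
H: 5.013 g ÷ 1.008 g/mol = 4.973 mol
Cl: 35.257 g ÷ 35.45 g/mol = 0.9946 mol
Ratios (÷ 0.9946): C 5.001, H 5.000, Cl 1.000
→ C5H5Cl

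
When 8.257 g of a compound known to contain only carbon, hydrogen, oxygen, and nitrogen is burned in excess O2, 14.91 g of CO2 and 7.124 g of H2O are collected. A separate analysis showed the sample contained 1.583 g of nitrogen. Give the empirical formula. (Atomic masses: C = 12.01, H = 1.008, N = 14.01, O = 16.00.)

mol C = 14.91 / 44.01 = 0.3388; mass C = 0.3388 × 12.01 = 4.069 g
mol H = 2 × (7.124 / 18.02) = 0.7907; mass H = 0.7907 × 1.008 = 0.7970 g
mol N = 1.583 / 14.01 = 0.1130
mass O = 8.257 − (6.449) = 1.808 g → mol O = 0.1130
Smallest is N at 0.113 mol; normalising gives C 2.998, H 6.998, N 1.000, O 1.000
≈ 3:7:1:1 → C3H7NO

C3H7NO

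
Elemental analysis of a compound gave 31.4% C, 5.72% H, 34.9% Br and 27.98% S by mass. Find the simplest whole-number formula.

C6H13BrS2

Assume 100 g: 31.4 g C, 5.72 g H, 34.9 g Br, 27.98 g S.
Moles — C: 31.4 / 12.01 = 2.614 mol; H: 5.72 / 1.008 = 5.675 mol; Br: 34.9 / 79.90 = 0.4368 mol; S: 27.98 / 32.07 = 0.8725 mol
Ratios (÷ 0.4368): C 5.986, H 12.991, Br 1.000, S 1.997
→ C6H13BrS2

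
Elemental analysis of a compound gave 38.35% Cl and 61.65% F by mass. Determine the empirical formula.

ClF3

Assume 100 g: 38.35 g Cl, 61.65 g F.
n(Cl) = 38.35/35.45 = 1.082, n(F) = 61.65/19.00 = 3.245
Smallest is Cl at 1.082 mol; normalising gives Cl 1.000, F 2.999
Ratio ≈ 1:3, so the empirical formula is ClF3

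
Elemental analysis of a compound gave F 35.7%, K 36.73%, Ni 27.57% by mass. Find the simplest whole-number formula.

Assume 100 g: 35.7 g F, 36.73 g K, 27.57 g Ni.
n(F) = 35.7/19.00 = 1.879, n(K) = 36.73/39.10 = 0.9394, n(Ni) = 27.57/58.69 = 0.4698
Divide by the smallest (0.4698 mol Ni): F 4.000, K 2.000, Ni 1.000
Ratio ≈ 4:2:1, so the empirical formula is F4K2Ni

F4K2Ni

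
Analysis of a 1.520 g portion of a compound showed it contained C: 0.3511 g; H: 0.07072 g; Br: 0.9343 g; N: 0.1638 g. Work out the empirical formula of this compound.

C: 0.3511 g ÷ 12.01 g/mol = 0.02923 mol
H: 0.07072 g ÷ 1.008 g/mol = 0.07016 mol
Br: 0.9343 g ÷ 79.90 g/mol = 0.01169 mol
N: 0.1638 g ÷ 14.01 g/mol = 0.01169 mol
Ratios (÷ 0.01169): C 2.500, H 6.001, Br 1.000, N 1.000
Scaling by 2: C 5.00, H 12.00, Br 2.00, N 2.00 → C5H12Br2N2

C5H12Br2N2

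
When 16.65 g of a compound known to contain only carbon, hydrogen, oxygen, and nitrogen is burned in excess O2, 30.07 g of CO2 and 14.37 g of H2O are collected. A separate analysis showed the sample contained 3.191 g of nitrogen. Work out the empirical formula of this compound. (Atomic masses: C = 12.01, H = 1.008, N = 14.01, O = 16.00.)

C3H7NO

mol C = 30.07 / 44.01 = 0.6833; mass C = 0.6833 × 12.01 = 8.206 g
mol H = 2 × (14.37 / 18.02) = 1.595; mass H = 1.595 × 1.008 = 1.608 g
mol N = 3.191 / 14.01 = 0.2278
mass O = 16.65 − (13.00) = 3.645 g → mol O = 0.2278
Ratios (÷ 0.2278): C 3.000, H 7.002, N 1.000, O 1.000
→ C3H7NO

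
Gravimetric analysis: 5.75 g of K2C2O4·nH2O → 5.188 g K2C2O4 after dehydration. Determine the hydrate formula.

Mass of water lost = 5.75 − 5.188 = 0.562 g → 0.562 / 18.02 = 0.03119 mol H2O
Molar mass of K2C2O4 = 166.22 g/mol → mol K2C2O4 = 5.188 / 166.22 = 0.03121
n = 0.03119 / 0.03121 = 1.00 ≈ 1 → K2C2O4·H2O

K2C2O4·H2O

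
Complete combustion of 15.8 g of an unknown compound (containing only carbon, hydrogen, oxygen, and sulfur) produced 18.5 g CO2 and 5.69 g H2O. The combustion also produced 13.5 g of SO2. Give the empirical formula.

mol C = 18.5 / 44.01 = 0.4204; mass C = 0.4204 × 12.01 = 5.049 g
mol H = 2 × (5.69 / 18.02) = 0.6315; mass H = 0.6315 × 1.008 = 0.6366 g
mol S = 13.5 / 64.07 = 0.2107; mass S = 6.757 g
mass O = 15.8 − (12.44) = 3.358 g → mol O = 0.2098
Divide by the smallest (0.2098 mol O): C 2.003, H 3.009, O 1.000, S 1.004
→ C2H3OS

C2H3OS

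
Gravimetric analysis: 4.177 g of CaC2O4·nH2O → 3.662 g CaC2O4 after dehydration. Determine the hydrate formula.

Mass of water lost = 4.177 − 3.662 = 0.515 g → 0.515 / 18.02 = 0.02858 mol H2O
Molar mass of CaC2O4 = 128.10 g/mol → mol CaC2O4 = 3.662 / 128.10 = 0.02859
n = 0.02858 / 0.02859 = 1.00 ≈ 1 → CaC2O4·H2O

CaC2O4·H2O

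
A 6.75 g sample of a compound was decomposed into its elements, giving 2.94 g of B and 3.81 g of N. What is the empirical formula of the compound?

BN

B: 2.94 g ÷ 10.81 g/mol = 0.272 mol
N: 3.81 g ÷ 14.01 g/mol = 0.2719 mol
Smallest is N at 0.2719 mol; normalising gives B 1.000, N 1.000
→ BN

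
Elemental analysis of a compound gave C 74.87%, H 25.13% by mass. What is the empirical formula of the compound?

Assume 100 g: 74.87 g C, 25.13 g H.
C: 74.87 g ÷ 12.01 g/mol = 6.234 mol
H: 25.13 g ÷ 1.008 g/mol = 24.93 mol
Smallest is C at 6.234 mol; normalising gives C 1.000, H 3.999
→ CH4

CH4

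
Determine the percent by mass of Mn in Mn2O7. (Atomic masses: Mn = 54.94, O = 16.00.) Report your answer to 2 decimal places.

Molar mass = 2(54.94) + 7(16.00) = 221.880 g/mol
Mass of Mn per mole = 2 × 54.94 = 109.880 g
% Mn = 109.880 / 221.880 × 100 = 49.52%

49.52%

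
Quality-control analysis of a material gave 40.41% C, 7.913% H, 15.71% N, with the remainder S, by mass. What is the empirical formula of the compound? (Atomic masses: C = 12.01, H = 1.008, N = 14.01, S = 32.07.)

Assume 100 g: 40.41 g C, 7.913 g H, 15.71 g N, 35.967 g S.
Moles — C: 40.41 / 12.01 = 3.365 mol; H: 7.913 / 1.008 = 7.85 mol; N: 15.71 / 14.01 = 1.121 mol; S: 35.967 / 32.07 = 1.122 mol
Ratios (÷ 1.121): C 3.001, H 7.001, N 1.000, S 1.000
→ C3H7NS

C3H7NS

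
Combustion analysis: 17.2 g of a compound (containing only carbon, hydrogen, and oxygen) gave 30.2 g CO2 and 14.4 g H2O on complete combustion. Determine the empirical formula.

C3H7O2

mol C = 30.2 / 44.01 = 0.6862; mass C = 0.6862 × 12.01 = 8.241 g
mol H = 2 × (14.4 / 18.02) = 1.598; mass H = 1.598 × 1.008 = 1.611 g
mass O = 17.2 − (9.852) = 7.348 g → mol O = 0.4592
Ratios (÷ 0.4592): C 1.494, H 3.480, O 1.000
Scaling by 2: C 2.99, H 6.96, O 2.00 → C3H7O2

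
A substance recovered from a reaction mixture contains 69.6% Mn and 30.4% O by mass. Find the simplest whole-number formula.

Assume 100 g: 69.6 g Mn, 30.4 g O.
Mn: 69.6 g ÷ 54.94 g/mol = 1.267 mol
O: 30.4 g ÷ 16.00 g/mol = 1.9 mol
Divide by the smallest (1.267 mol Mn): Mn 1.000, O 1.500
Scaling by 2: Mn 2.00, O 3.00 → Mn2O3

Mn2O3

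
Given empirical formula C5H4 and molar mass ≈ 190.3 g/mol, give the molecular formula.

C15H12

Empirical-formula mass = 64.08 g/mol
n = 190.3 / 64.08 = 2.97 ≈ 3
Molecular formula = (C5H4)3 = C15H12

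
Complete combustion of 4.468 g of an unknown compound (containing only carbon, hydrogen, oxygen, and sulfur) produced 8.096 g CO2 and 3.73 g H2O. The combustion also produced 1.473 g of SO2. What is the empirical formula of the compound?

mol C = 8.096 / 44.01 = 0.1840; mass C = 0.1840 × 12.01 = 2.209 g
mol H = 2 × (3.73 / 18.02) = 0.4140; mass H = 0.4140 × 1.008 = 0.4173 g
mol S = 1.473 / 64.07 = 0.02299; mass S = 0.7373 g
mass O = 4.468 − (3.364) = 1.104 g → mol O = 0.06900
Ratios (÷ 0.02299): C 8.001, H 18.007, O 3.001, S 1.000
→ C8H18O3S

C8H18O3S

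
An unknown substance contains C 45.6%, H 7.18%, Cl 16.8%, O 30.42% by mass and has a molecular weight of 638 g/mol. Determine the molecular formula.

C24H45Cl3O12

Assume 100 g: 45.6 g C, 7.18 g H, 16.8 g Cl, 30.42 g O.
Moles — C: 45.6 / 12.01 = 3.797 mol; H: 7.18 / 1.008 = 7.123 mol; Cl: 16.8 / 35.45 = 0.4739 mol; O: 30.42 / 16.00 = 1.901 mol
Divide by the smallest (0.4739 mol Cl): C 8.012, H 15.030, Cl 1.000, O 4.012
Ratio ≈ 8:15:1:4, so the empirical formula is C8H15ClO4
Empirical-formula mass = 210.65 g/mol
n = 638 / 210.65 = 3.03 ≈ 3
Molecular formula = (C8H15ClO4)×3 = C24H45Cl3O12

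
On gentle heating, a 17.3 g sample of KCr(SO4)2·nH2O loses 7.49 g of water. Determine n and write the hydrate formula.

Mass of anhydrous KCr(SO4)2 = 17.3 − 7.49 = 9.81 g
mol H2O = 7.49 / 18.02 = 0.4156
Molar mass of KCr(SO4)2 = 283.24 g/mol → mol KCr(SO4)2 = 9.81 / 283.24 = 0.03463
n = 0.4156 / 0.03463 = 12.00 ≈ 12 → KCr(SO4)2·12H2O

KCr(SO4)2·12H2O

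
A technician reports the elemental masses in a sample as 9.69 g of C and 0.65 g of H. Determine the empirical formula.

C5H4

C: 9.69 g ÷ 12.01 g/mol = 0.8068 mol
H: 0.65 g ÷ 1.008 g/mol = 0.6448 mol
Smallest is H at 0.6448 mol; normalising gives C 1.251, H 1.000
Scaling by 4: C 5.00, H 4.00 → C5H4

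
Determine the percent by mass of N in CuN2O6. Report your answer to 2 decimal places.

Molar mass = 1(63.55) + 2(14.01) + 6(16.00) = 187.570 g/mol
Mass of N per mole = 2 × 14.01 = 28.020 g
% N = 28.020 / 187.570 × 100 = 14.94%

14.94%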